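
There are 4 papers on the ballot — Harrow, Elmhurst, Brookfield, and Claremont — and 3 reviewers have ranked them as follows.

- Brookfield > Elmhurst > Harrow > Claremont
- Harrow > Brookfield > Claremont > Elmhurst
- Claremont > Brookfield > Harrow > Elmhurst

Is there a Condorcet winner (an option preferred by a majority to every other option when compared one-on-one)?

Head-to-head results (3 voters total):
Harrow vs Elmhurst: Harrow wins 2–1.
Harrow vs Brookfield: Brookfield wins 2–1.
Harrow vs Claremont: Harrow wins 2–1.
Elmhurst vs Brookfield: Brookfield wins 3–0.
Elmhurst vs Claremont: Claremont wins 2–1.
Brookfield vs Claremont: Brookfield wins 2–1.
Brookfield beats each rival — Harrow (2–1), Elmhurst (3–0), Claremont (2–1) — so Brookfield is the Condorcet winner.

Yes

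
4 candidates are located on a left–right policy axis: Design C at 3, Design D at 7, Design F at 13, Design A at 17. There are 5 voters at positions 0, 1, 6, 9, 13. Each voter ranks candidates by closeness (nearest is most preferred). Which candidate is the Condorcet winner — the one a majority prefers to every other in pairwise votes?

With single-peaked preferences on a line, the Condorcet winner is the candidate closest to the median voter.
The median voter (position 6) is closest to Design D at 7.
Check: Design D vs Design F — voters closer to Design D: 4 of 5.

Design D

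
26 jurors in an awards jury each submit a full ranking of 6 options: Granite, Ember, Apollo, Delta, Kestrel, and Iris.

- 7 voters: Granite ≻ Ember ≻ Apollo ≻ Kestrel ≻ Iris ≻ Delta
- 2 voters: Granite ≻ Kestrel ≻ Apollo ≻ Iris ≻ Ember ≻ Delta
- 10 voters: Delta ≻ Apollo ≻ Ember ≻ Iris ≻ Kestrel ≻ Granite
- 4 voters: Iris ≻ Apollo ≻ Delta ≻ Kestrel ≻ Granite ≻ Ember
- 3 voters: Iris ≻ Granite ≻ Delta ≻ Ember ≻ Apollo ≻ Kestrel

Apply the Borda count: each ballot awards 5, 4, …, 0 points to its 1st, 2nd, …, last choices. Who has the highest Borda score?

Borda scores:
  Granite: 7·5 + 2·5 + 10·0 + 4·1 + 3·4 = 61
  Ember: 7·4 + 2·1 + 10·3 + 4·0 + 3·2 = 66
  Apollo: 7·3 + 2·3 + 10·4 + 4·4 + 3·1 = 86
  Delta: 7·0 + 2·0 + 10·5 + 4·3 + 3·3 = 71
  Kestrel: 7·2 + 2·4 + 10·1 + 4·2 + 3·0 = 40
  Iris: 7·1 + 2·2 + 10·2 + 4·5 + 3·5 = 66
Apollo has the highest total.

Apollo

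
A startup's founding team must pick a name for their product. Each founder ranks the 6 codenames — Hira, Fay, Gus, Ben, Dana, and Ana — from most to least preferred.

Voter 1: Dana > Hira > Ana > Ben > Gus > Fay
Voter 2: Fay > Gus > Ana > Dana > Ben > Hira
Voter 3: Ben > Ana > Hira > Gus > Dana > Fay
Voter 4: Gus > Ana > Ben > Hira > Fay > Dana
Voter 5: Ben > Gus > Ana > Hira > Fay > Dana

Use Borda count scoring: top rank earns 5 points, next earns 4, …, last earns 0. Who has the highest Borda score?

Ana

Borda scores:
  Hira: 4 + 0 + 3 + 2 + 2 = 11
  Fay: 0 + 5 + 0 + 1 + 1 = 7
  Gus: 1 + 4 + 2 + 5 + 4 = 16
  Ben: 2 + 1 + 5 + 3 + 5 = 16
  Dana: 5 + 2 + 1 + 0 + 0 = 8
  Ana: 3 + 3 + 4 + 4 + 3 = 17
Ana has the highest total.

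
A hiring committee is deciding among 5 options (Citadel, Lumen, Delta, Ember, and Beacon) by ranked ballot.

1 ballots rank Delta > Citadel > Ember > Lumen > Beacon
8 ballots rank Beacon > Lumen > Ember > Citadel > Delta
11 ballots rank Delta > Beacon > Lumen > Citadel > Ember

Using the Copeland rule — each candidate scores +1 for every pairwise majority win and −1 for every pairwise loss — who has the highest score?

Pairwise results:
  Citadel vs Lumen: Lumen wins 19–1.
  Citadel vs Delta: Delta wins 12–8.
  Citadel vs Ember: Citadel wins 12–8.
  Citadel vs Beacon: Beacon wins 19–1.
  Lumen vs Delta: Delta wins 12–8.
  Lumen vs Ember: Lumen wins 19–1.
  Lumen vs Beacon: Beacon wins 19–1.
  Delta vs Ember: Delta wins 12–8.
  Delta vs Beacon: Delta wins 12–8.
  Ember vs Beacon: Beacon wins 19–1.
Copeland scores (wins − losses):
  Citadel: 1 − 3 = -2
  Lumen: 2 − 2 = 0
  Delta: 4 − 0 = 4
  Ember: 0 − 4 = -4
  Beacon: 3 − 1 = 2
Delta has the best Copeland score.

Delta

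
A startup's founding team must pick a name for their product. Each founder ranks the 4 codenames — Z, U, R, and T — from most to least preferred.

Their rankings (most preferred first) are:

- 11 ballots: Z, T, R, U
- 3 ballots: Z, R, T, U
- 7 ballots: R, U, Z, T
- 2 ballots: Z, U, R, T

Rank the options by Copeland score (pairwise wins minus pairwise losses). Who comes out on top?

Z

Pairwise results:
  Z vs U: Z wins 16–7.
  Z vs R: Z wins 16–7.
  Z vs T: Z wins 23–0.
  U vs R: R wins 21–2.
  U vs T: T wins 14–9.
  R vs T: R wins 12–11.
Copeland scores (wins − losses):
  Z: 3 − 0 = 3
  U: 0 − 3 = -3
  R: 2 − 1 = 1
  T: 1 − 2 = -1
Z has the best Copeland score.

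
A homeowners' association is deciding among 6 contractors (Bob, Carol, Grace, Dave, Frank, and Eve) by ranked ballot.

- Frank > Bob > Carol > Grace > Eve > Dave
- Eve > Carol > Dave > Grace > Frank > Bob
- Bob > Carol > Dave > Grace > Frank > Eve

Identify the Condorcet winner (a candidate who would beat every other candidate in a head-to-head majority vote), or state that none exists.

Head-to-head results (3 voters total):
Bob vs Carol: Bob wins 2–1.
Bob vs Grace: Bob wins 2–1.
Bob vs Dave: Bob wins 2–1.
Bob vs Frank: Frank wins 2–1.
Bob vs Eve: Bob wins 2–1.
Carol vs Grace: Carol wins 3–0.
Carol vs Dave: Carol wins 3–0.
Carol vs Frank: Carol wins 2–1.
Carol vs Eve: Carol wins 2–1.
Grace vs Dave: Dave wins 2–1.
Grace vs Frank: Grace wins 2–1.
Grace vs Eve: Grace wins 2–1.
Dave vs Frank: Dave wins 2–1.
Dave vs Eve: Eve wins 2–1.
Frank vs Eve: Frank wins 2–1.
No candidate beats all others: Bob beats Carol beats Frank beats Bob, a majority cycle.

There is no Condorcet winner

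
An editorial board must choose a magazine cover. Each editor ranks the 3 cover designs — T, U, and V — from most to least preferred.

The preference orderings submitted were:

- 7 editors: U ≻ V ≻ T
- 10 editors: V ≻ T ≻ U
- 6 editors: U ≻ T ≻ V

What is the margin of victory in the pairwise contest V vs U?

Ballots ranking V above U: 10.
Ballots ranking U above V: 7+6 = 13.
U wins 13–10, a margin of 3.

3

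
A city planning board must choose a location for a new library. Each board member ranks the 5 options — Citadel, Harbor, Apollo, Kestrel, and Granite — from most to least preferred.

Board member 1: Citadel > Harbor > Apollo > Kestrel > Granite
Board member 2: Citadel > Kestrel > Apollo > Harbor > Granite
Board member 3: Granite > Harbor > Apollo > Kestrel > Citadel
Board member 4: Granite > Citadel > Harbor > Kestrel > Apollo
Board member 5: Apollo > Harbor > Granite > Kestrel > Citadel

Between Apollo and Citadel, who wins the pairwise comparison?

Citadel

Ballots ranking Apollo above Citadel: 2.
Ballots ranking Citadel above Apollo: 3.
Citadel wins the head-to-head, 3–2.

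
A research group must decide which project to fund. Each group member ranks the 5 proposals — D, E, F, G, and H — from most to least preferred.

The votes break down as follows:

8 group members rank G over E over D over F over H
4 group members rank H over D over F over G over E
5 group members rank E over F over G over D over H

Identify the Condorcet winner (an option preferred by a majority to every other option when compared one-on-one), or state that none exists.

No Condorcet winner

Head-to-head results (17 voters total):
D vs E: E wins 13–4.
D vs F: D wins 12–5.
D vs G: G wins 13–4.
D vs H: D wins 13–4.
E vs F: E wins 13–4.
E vs G: G wins 12–5.
E vs H: E wins 13–4.
F vs G: F wins 9–8.
F vs H: F wins 13–4.
G vs H: G wins 13–4.
No candidate beats all others: D beats F beats G beats D, a majority cycle.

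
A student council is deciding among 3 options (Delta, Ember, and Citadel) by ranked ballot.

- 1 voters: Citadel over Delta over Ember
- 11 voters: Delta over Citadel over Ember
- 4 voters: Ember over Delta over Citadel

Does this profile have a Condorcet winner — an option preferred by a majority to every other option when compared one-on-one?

Yes

Head-to-head results (16 voters total):
Delta vs Ember: Delta wins 12–4.
Delta vs Citadel: Delta wins 15–1.
Ember vs Citadel: Citadel wins 12–4.
Delta beats each rival — Ember (12–4), Citadel (15–1) — so Delta is the Condorcet winner.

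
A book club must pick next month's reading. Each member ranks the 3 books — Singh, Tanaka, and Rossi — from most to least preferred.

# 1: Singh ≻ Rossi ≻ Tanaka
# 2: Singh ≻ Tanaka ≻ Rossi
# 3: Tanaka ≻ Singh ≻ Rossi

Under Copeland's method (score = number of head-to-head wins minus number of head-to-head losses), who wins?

Pairwise results:
  Singh vs Tanaka: Singh wins 2–1.
  Singh vs Rossi: Singh wins 3–0.
  Tanaka vs Rossi: Tanaka wins 2–1.
Copeland scores (wins − losses):
  Singh: 2 − 0 = 2
  Tanaka: 1 − 1 = 0
  Rossi: 0 − 2 = -2
Singh has the best Copeland score.

Singh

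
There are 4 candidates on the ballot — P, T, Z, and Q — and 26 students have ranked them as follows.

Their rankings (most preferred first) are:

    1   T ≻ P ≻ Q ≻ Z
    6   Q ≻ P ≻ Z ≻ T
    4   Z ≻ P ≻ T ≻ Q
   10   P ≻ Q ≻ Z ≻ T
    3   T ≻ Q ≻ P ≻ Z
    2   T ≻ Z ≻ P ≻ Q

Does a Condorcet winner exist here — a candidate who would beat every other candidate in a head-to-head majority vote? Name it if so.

P

Head-to-head results (26 voters total):
P vs T: P wins 20–6.
P vs Z: P wins 20–6.
P vs Q: P wins 17–9.
T vs Z: Z wins 20–6.
T vs Q: Q wins 16–10.
Z vs Q: Q wins 20–6.
P beats each rival — T (20–6), Z (20–6), Q (17–9) — so P is the Condorcet winner.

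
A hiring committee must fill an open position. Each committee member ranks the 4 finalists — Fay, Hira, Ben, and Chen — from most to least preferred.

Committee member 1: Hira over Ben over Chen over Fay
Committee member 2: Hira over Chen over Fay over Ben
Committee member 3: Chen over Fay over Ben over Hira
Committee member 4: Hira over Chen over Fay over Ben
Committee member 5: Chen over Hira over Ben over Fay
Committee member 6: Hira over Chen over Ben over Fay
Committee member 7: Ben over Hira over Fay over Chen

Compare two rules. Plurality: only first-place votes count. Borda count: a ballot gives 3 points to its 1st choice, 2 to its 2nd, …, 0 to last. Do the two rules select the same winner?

Plurality first-place counts: Fay 0, Hira 4, Ben 1, Chen 2 → Hira.
Borda totals: Fay 5, Hira 16, Ben 8, Chen 13 → Hira.
The two rules agree on Hira.

Yes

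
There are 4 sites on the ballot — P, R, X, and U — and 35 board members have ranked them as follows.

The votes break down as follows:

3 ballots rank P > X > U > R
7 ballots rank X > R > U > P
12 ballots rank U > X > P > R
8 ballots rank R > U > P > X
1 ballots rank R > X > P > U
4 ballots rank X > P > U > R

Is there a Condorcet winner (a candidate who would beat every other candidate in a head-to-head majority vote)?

Yes

Head-to-head results (35 voters total):
P vs R: P wins 19–16.
P vs X: X wins 24–11.
P vs U: U wins 27–8.
R vs X: X wins 26–9.
R vs U: U wins 19–16.
X vs U: U wins 20–15.
U beats each rival — P (27–8), R (19–16), X (20–15) — so U is the Condorcet winner.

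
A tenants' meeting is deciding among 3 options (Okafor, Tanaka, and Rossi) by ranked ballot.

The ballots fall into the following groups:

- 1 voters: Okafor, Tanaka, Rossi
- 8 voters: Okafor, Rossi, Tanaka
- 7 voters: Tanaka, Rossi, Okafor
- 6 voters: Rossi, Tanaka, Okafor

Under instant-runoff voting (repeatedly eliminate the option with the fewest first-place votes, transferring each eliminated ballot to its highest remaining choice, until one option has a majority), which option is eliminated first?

Round 1: Okafor 9, Tanaka 7, Rossi 6. Rossi has the fewest and is eliminated.
Round 2: Tanaka 13, Okafor 9. Tanaka has a majority.

Rossi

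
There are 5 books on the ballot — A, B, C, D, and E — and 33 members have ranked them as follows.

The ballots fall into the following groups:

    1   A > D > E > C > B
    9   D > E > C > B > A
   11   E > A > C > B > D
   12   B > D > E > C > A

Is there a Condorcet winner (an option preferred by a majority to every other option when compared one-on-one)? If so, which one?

There is no Condorcet winner

Head-to-head results (33 voters total):
A vs B: B wins 21–12.
A vs C: C wins 21–12.
A vs D: D wins 21–12.
A vs E: E wins 32–1.
B vs C: C wins 21–12.
B vs D: B wins 23–10.
B vs E: E wins 21–12.
C vs D: D wins 22–11.
C vs E: E wins 33–0.
D vs E: D wins 22–11.
No candidate beats all others: B beats D beats C beats B, a majority cycle.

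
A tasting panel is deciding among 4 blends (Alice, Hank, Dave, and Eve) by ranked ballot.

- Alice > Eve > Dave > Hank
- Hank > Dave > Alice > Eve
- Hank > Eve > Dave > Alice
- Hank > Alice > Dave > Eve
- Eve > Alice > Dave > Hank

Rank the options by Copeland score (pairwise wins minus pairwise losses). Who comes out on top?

Pairwise results:
  Alice vs Hank: Hank wins 3–2.
  Alice vs Dave: Alice wins 3–2.
  Alice vs Eve: Alice wins 3–2.
  Hank vs Dave: Hank wins 3–2.
  Hank vs Eve: Hank wins 3–2.
  Dave vs Eve: Eve wins 3–2.
Copeland scores (wins − losses):
  Alice: 2 − 1 = 1
  Hank: 3 − 0 = 3
  Dave: 0 − 3 = -3
  Eve: 1 − 2 = -1
Hank has the best Copeland score.

Hank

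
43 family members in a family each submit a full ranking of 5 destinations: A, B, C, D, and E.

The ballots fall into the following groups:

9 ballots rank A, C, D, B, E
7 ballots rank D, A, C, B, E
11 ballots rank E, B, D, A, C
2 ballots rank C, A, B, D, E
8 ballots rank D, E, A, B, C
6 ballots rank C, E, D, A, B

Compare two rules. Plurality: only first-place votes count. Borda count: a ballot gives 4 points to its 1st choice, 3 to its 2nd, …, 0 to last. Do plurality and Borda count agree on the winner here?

Yes

Plurality first-place counts: A 9, B 0, C 8, D 15, E 11 → D.
Borda totals: A 96, B 61, C 73, D 114, E 86 → D.
The two rules agree on D.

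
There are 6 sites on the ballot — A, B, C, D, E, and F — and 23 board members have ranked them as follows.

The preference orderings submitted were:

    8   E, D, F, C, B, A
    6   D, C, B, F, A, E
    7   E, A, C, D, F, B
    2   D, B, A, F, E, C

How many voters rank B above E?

Ballots ranking B above E: 6+2 = 8.
Ballots ranking E above B: 8+7 = 15.
So 8 of 23 voters prefer B to E.

8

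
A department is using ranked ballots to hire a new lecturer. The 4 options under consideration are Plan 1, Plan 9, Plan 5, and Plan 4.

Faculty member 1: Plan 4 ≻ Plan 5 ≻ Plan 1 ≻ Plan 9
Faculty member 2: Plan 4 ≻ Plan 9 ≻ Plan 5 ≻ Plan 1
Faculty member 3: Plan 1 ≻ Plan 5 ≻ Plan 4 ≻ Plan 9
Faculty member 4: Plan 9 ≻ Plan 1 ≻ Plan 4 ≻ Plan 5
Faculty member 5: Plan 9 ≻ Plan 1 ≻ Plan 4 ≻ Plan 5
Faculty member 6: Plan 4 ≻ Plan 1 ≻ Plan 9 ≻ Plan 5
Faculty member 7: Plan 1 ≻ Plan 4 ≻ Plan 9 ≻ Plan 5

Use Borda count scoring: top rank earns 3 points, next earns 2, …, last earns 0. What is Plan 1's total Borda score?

13

Borda scores:
  Plan 1: 1 + 0 + 3 + 2 + 2 + 2 + 3 = 13
  Plan 9: 0 + 2 + 0 + 3 + 3 + 1 + 1 = 10
  Plan 5: 2 + 1 + 2 + 0 + 0 + 0 + 0 = 5
  Plan 4: 3 + 3 + 1 + 1 + 1 + 3 + 2 = 14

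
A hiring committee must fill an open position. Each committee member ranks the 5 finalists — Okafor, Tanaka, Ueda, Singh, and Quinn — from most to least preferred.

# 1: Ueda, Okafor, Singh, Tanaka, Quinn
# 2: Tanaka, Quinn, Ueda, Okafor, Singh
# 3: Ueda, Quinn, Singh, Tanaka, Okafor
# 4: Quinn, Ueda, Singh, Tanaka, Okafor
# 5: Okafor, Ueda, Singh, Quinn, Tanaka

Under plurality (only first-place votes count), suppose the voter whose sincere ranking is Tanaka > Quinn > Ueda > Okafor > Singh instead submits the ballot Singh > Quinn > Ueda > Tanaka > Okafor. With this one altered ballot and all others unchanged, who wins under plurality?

First-place totals with the altered ballot: Okafor 1, Tanaka 0, Ueda 2, Singh 1, Quinn 1.
The winner is unchanged: still Ueda.

Ueda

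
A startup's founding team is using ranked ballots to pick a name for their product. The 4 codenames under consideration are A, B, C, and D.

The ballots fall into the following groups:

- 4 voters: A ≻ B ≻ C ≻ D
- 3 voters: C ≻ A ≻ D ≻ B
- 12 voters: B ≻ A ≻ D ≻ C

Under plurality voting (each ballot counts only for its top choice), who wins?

First-place vote totals:
  A: 4
  B: 12
  C: 3
  D: 0
B has the most first-place votes.

B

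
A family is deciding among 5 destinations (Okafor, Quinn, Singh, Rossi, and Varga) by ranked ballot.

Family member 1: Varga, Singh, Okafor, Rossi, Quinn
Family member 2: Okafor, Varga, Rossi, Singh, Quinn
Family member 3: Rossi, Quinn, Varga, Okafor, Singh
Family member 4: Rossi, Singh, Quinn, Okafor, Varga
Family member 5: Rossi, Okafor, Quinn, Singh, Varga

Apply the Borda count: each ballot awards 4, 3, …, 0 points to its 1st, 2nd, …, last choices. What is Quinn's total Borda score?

Borda scores:
  Okafor: 2 + 4 + 1 + 1 + 3 = 11
  Quinn: 0 + 0 + 3 + 2 + 2 = 7
  Singh: 3 + 1 + 0 + 3 + 1 = 8
  Rossi: 1 + 2 + 4 + 4 + 4 = 15
  Varga: 4 + 3 + 2 + 0 + 0 = 9

7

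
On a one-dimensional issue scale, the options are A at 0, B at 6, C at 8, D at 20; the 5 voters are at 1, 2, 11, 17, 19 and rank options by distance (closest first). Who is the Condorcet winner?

C

With single-peaked preferences on a line, the Condorcet winner is the candidate closest to the median voter.
The median voter (position 11) is closest to C at 8.
Check: C vs A — voters closer to C: 3 of 5.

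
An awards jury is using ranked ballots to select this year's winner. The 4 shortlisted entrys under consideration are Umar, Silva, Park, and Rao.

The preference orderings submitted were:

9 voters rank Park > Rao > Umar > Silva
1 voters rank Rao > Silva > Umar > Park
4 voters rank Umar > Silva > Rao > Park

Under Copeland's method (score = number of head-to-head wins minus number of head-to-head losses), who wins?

Pairwise results:
  Umar vs Silva: Umar wins 13–1.
  Umar vs Park: Park wins 9–5.
  Umar vs Rao: Rao wins 10–4.
  Silva vs Park: Park wins 9–5.
  Silva vs Rao: Rao wins 10–4.
  Park vs Rao: Park wins 9–5.
Copeland scores (wins − losses):
  Umar: 1 − 2 = -1
  Silva: 0 − 3 = -3
  Park: 3 − 0 = 3
  Rao: 2 − 1 = 1
Park has the best Copeland score.

Park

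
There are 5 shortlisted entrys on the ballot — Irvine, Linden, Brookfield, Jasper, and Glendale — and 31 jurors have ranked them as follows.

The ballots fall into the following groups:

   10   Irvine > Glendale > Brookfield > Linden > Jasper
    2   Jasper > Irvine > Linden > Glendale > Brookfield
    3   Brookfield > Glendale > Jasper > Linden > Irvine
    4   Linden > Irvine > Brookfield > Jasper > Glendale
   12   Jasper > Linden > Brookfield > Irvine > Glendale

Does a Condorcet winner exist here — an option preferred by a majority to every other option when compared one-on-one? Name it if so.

Head-to-head results (31 voters total):
Irvine vs Linden: Linden wins 19–12.
Irvine vs Brookfield: Irvine wins 16–15.
Irvine vs Jasper: Jasper wins 17–14.
Irvine vs Glendale: Irvine wins 28–3.
Linden vs Brookfield: Linden wins 18–13.
Linden vs Jasper: Jasper wins 17–14.
Linden vs Glendale: Linden wins 18–13.
Brookfield vs Jasper: Brookfield wins 17–14.
Brookfield vs Glendale: Brookfield wins 19–12.
Jasper vs Glendale: Jasper wins 18–13.
No candidate beats all others: Irvine beats Brookfield beats Jasper beats Irvine, a majority cycle.

No Condorcet winner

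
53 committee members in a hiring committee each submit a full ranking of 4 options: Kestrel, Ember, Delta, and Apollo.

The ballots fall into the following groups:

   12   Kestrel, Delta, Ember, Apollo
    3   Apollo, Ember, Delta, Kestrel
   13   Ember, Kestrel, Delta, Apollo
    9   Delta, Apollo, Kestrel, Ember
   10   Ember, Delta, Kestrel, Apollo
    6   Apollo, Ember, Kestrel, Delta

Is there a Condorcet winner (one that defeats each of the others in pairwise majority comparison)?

Yes

Head-to-head results (53 voters total):
Kestrel vs Ember: Ember wins 32–21.
Kestrel vs Delta: Kestrel wins 31–22.
Kestrel vs Apollo: Kestrel wins 35–18.
Ember vs Delta: Ember wins 32–21.
Ember vs Apollo: Ember wins 35–18.
Delta vs Apollo: Delta wins 44–9.
Ember beats each rival — Kestrel (32–21), Delta (32–21), Apollo (35–18) — so Ember is the Condorcet winner.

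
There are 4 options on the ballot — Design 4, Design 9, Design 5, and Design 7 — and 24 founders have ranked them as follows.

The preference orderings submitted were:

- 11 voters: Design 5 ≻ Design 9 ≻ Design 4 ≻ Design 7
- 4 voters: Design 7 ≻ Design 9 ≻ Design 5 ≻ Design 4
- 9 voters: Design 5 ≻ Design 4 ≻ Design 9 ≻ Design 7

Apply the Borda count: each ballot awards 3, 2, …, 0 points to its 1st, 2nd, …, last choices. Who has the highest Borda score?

Borda scores:
  Design 4: 11·1 + 4·0 + 9·2 = 29
  Design 9: 11·2 + 4·2 + 9·1 = 39
  Design 5: 11·3 + 4·1 + 9·3 = 64
  Design 7: 11·0 + 4·3 + 9·0 = 12
Design 5 has the highest total.

Design 5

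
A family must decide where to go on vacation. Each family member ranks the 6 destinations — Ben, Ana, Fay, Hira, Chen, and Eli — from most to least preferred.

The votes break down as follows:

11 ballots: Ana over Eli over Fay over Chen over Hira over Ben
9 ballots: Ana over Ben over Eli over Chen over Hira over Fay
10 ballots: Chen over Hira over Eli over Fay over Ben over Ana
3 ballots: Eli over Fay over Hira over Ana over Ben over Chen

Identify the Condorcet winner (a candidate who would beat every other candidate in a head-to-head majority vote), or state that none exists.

Head-to-head results (33 voters total):
Ben vs Ana: Ana wins 23–10.
Ben vs Fay: Fay wins 24–9.
Ben vs Hira: Hira wins 24–9.
Ben vs Chen: Chen wins 21–12.
Ben vs Eli: Eli wins 24–9.
Ana vs Fay: Ana wins 20–13.
Ana vs Hira: Ana wins 20–13.
Ana vs Chen: Ana wins 23–10.
Ana vs Eli: Ana wins 20–13.
Fay vs Hira: Hira wins 19–14.
Fay vs Chen: Chen wins 19–14.
Fay vs Eli: Eli wins 33–0.
Hira vs Chen: Chen wins 30–3.
Hira vs Eli: Eli wins 23–10.
Chen vs Eli: Eli wins 23–10.
Ana beats each rival — Ben (23–10), Fay (20–13), Hira (20–13), Chen (23–10), Eli (20–13) — so Ana is the Condorcet winner.

Ana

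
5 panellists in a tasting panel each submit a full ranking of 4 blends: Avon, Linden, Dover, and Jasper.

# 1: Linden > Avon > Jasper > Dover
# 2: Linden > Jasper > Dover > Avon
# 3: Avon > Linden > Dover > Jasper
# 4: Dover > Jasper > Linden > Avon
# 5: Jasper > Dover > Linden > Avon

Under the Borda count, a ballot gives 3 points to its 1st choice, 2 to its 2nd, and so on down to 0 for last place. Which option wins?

Borda scores:
  Avon: 2 + 0 + 3 + 0 + 0 = 5
  Linden: 3 + 3 + 2 + 1 + 1 = 10
  Dover: 0 + 1 + 1 + 3 + 2 = 7
  Jasper: 1 + 2 + 0 + 2 + 3 = 8
Linden has the highest total.

Linden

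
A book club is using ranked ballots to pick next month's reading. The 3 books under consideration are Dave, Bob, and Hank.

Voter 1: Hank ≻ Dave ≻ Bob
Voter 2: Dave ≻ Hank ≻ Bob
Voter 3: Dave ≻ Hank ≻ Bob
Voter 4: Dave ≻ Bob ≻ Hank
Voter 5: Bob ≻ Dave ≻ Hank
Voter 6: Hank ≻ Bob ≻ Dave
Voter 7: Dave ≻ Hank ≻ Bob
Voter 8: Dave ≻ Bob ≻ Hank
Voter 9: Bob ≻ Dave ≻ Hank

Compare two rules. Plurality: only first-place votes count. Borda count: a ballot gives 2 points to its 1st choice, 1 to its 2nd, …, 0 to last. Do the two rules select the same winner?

Yes

Plurality first-place counts: Dave 5, Bob 2, Hank 2 → Dave.
Borda totals: Dave 13, Bob 7, Hank 7 → Dave.
The two rules agree on Dave.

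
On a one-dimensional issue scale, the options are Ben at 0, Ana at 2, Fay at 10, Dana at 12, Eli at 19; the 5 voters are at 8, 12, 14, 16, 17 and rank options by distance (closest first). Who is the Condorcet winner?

With single-peaked preferences on a line, the Condorcet winner is the candidate closest to the median voter.
The median voter (position 14) is closest to Dana at 12.
Check: Dana vs Eli — voters closer to Dana: 3 of 5.

Dana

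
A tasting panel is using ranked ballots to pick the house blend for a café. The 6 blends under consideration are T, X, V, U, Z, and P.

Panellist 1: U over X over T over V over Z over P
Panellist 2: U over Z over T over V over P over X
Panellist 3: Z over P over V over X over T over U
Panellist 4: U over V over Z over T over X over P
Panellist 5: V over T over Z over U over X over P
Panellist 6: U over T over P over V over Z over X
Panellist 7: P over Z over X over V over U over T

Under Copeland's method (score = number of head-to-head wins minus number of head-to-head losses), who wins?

Pairwise results:
  T vs X: T wins 4–3.
  T vs V: V wins 4–3.
  T vs U: U wins 5–2.
  T vs Z: Z wins 4–3.
  T vs P: T wins 5–2.
  X vs V: V wins 5–2.
  X vs U: U wins 5–2.
  X vs Z: Z wins 6–1.
  X vs P: P wins 4–3.
  V vs U: U wins 4–3.
  V vs Z: V wins 4–3.
  V vs P: V wins 4–3.
  U vs Z: U wins 4–3.
  U vs P: U wins 5–2.
  Z vs P: Z wins 5–2.
Copeland scores (wins − losses):
  T: 2 − 3 = -1
  X: 0 − 5 = -5
  V: 4 − 1 = 3
  U: 5 − 0 = 5
  Z: 3 − 2 = 1
  P: 1 − 4 = -3
U has the best Copeland score.

U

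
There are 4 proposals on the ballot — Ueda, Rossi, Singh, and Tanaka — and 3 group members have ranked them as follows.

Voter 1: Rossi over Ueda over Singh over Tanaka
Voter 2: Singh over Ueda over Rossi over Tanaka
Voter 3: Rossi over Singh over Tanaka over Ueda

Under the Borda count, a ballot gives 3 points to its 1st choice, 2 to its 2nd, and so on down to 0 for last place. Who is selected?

Borda scores:
  Ueda: 2 + 2 + 0 = 4
  Rossi: 3 + 1 + 3 = 7
  Singh: 1 + 3 + 2 = 6
  Tanaka: 0 + 0 + 1 = 1
Rossi has the highest total.

Rossi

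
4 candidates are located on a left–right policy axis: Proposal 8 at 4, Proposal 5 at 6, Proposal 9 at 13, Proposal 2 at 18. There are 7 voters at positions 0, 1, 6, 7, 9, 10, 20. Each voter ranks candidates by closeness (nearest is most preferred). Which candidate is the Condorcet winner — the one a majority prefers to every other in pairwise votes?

Proposal 5

With single-peaked preferences on a line, the Condorcet winner is the candidate closest to the median voter.
The median voter (position 7) is closest to Proposal 5 at 6.
Check: Proposal 5 vs Proposal 9 — voters closer to Proposal 5: 5 of 7.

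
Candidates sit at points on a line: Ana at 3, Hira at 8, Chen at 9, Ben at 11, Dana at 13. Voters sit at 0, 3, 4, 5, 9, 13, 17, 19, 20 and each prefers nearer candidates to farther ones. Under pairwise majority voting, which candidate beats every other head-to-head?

With single-peaked preferences on a line, the Condorcet winner is the candidate closest to the median voter.
The median voter (position 9) is closest to Chen at 9.
Check: Chen vs Hira — voters closer to Chen: 5 of 9.

Chen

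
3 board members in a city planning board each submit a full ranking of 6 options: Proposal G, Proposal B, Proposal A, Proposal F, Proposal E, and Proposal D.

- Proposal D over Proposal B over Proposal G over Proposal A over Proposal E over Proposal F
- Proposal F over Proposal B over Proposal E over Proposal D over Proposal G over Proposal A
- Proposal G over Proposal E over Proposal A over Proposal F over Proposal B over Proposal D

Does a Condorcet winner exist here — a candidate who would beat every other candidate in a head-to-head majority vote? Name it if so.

Head-to-head results (3 voters total):
Proposal G vs Proposal B: Proposal B wins 2–1.
Proposal G vs Proposal A: Proposal G wins 3–0.
Proposal G vs Proposal F: Proposal G wins 2–1.
Proposal G vs Proposal E: Proposal G wins 2–1.
Proposal G vs Proposal D: Proposal D wins 2–1.
Proposal B vs Proposal A: Proposal B wins 2–1.
Proposal B vs Proposal F: Proposal F wins 2–1.
Proposal B vs Proposal E: Proposal B wins 2–1.
Proposal B vs Proposal D: Proposal B wins 2–1.
Proposal A vs Proposal F: Proposal A wins 2–1.
Proposal A vs Proposal E: Proposal E wins 2–1.
Proposal A vs Proposal D: Proposal D wins 2–1.
Proposal F vs Proposal E: Proposal E wins 2–1.
Proposal F vs Proposal D: Proposal F wins 2–1.
Proposal E vs Proposal D: Proposal E wins 2–1.
No candidate beats all others: Proposal G beats Proposal F beats Proposal B beats Proposal G, a majority cycle.

There is no Condorcet winner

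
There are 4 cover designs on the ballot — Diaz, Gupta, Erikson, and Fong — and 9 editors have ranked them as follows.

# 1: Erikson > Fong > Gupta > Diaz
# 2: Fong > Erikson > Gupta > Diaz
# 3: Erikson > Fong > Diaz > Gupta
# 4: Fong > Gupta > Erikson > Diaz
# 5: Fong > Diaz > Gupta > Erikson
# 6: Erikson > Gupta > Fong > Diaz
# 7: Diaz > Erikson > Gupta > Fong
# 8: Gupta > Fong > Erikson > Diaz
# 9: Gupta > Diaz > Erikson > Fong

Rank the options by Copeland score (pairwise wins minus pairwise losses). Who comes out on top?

Pairwise results:
  Diaz vs Gupta: Gupta wins 6–3.
  Diaz vs Erikson: Erikson wins 6–3.
  Diaz vs Fong: Fong wins 7–2.
  Gupta vs Erikson: Erikson wins 5–4.
  Gupta vs Fong: Fong wins 5–4.
  Erikson vs Fong: Erikson wins 5–4.
Copeland scores (wins − losses):
  Diaz: 0 − 3 = -3
  Gupta: 1 − 2 = -1
  Erikson: 3 − 0 = 3
  Fong: 2 − 1 = 1
Erikson has the best Copeland score.

Erikson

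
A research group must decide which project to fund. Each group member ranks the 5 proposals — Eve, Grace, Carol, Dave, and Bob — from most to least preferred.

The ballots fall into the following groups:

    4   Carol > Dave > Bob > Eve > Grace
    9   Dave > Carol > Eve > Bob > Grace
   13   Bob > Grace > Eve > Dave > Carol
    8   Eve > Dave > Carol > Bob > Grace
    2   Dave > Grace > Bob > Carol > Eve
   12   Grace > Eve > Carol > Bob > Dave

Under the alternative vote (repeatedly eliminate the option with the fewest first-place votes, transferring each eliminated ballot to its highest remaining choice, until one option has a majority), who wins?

Bob

Round 1: Bob 13, Grace 12, Dave 11, Eve 8, Carol 4. Carol has the fewest and is eliminated.
Round 2: Dave 15, Bob 13, Grace 12, Eve 8. Eve has the fewest and is eliminated.
Round 3: Dave 23, Bob 13, Grace 12. Grace has the fewest and is eliminated.
Round 4: Bob 25, Dave 23. Bob has a majority.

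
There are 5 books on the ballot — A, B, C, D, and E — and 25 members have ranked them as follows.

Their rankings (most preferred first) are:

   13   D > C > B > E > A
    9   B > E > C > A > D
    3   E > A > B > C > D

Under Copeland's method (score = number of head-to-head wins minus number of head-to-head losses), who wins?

D

Pairwise results:
  A vs B: B wins 22–3.
  A vs C: C wins 22–3.
  A vs D: D wins 13–12.
  A vs E: E wins 25–0.
  B vs C: C wins 13–12.
  B vs D: D wins 13–12.
  B vs E: B wins 22–3.
  C vs D: D wins 13–12.
  C vs E: C wins 13–12.
  D vs E: D wins 13–12.
Copeland scores (wins − losses):
  A: 0 − 4 = -4
  B: 2 − 2 = 0
  C: 3 − 1 = 2
  D: 4 − 0 = 4
  E: 1 − 3 = -2
D has the best Copeland score.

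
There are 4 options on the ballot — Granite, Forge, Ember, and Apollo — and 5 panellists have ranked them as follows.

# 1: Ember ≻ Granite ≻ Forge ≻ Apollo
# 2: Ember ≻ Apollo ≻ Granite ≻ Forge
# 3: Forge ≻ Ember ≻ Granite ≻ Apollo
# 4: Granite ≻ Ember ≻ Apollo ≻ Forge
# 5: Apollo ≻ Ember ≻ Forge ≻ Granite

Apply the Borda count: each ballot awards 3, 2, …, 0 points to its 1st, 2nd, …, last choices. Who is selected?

Borda scores:
  Granite: 2 + 1 + 1 + 3 + 0 = 7
  Forge: 1 + 0 + 3 + 0 + 1 = 5
  Ember: 3 + 3 + 2 + 2 + 2 = 12
  Apollo: 0 + 2 + 0 + 1 + 3 = 6
Ember has the highest total.

Ember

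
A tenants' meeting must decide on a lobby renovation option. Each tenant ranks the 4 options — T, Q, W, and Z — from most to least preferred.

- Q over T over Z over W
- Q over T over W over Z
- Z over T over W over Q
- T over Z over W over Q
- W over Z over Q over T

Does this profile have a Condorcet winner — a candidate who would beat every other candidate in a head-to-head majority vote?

Head-to-head results (5 voters total):
T vs Q: Q wins 3–2.
T vs W: T wins 4–1.
T vs Z: T wins 3–2.
Q vs W: W wins 3–2.
Q vs Z: Z wins 3–2.
W vs Z: Z wins 3–2.
No candidate beats all others: T beats W beats Q beats T, a majority cycle.

No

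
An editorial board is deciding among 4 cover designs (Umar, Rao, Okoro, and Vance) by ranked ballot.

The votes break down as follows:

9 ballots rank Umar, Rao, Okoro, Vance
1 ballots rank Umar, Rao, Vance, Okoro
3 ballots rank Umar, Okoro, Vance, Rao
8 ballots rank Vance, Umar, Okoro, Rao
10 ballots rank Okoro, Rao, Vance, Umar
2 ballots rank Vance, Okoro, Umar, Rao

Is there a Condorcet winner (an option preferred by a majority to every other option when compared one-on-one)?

Head-to-head results (33 voters total):
Umar vs Rao: Umar wins 23–10.
Umar vs Okoro: Umar wins 21–12.
Umar vs Vance: Vance wins 20–13.
Rao vs Okoro: Okoro wins 23–10.
Rao vs Vance: Rao wins 20–13.
Okoro vs Vance: Okoro wins 22–11.
No candidate beats all others: Umar beats Rao beats Vance beats Umar, a majority cycle.

No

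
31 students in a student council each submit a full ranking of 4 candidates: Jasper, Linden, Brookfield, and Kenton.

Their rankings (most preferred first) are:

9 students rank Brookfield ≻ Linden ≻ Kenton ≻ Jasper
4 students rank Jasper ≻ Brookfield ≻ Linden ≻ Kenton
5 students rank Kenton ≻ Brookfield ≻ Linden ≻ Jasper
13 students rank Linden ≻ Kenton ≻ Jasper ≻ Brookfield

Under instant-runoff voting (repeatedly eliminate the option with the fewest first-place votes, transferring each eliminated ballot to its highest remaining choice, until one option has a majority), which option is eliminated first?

Round 1: Linden 13, Brookfield 9, Kenton 5, Jasper 4. Jasper has the fewest and is eliminated.
Round 2: Linden 13, Brookfield 13, Kenton 5. Kenton has the fewest and is eliminated.
Round 3: Brookfield 18, Linden 13. Brookfield has a majority.

Jasper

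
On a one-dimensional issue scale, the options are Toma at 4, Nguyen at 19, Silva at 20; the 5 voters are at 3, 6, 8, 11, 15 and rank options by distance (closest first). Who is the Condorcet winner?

Toma

With single-peaked preferences on a line, the Condorcet winner is the candidate closest to the median voter.
The median voter (position 8) is closest to Toma at 4.
Check: Toma vs Silva — voters closer to Toma: 4 of 5.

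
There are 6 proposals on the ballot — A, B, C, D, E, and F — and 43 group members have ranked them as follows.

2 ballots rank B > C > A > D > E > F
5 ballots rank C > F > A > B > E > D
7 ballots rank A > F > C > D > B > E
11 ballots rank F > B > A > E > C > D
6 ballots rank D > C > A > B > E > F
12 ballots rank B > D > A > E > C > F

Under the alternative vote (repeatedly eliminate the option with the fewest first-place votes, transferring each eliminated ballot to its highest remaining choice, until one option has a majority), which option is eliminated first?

Round 1: B 14, F 11, A 7, D 6, C 5, E 0. E has the fewest and is eliminated.
Round 2: B 14, F 11, A 7, D 6, C 5. C has the fewest and is eliminated.
Round 3: F 16, B 14, A 7, D 6. D has the fewest and is eliminated.
Round 4: F 16, B 14, A 13. A has the fewest and is eliminated.
Round 5: F 23, B 20. F has a majority.

E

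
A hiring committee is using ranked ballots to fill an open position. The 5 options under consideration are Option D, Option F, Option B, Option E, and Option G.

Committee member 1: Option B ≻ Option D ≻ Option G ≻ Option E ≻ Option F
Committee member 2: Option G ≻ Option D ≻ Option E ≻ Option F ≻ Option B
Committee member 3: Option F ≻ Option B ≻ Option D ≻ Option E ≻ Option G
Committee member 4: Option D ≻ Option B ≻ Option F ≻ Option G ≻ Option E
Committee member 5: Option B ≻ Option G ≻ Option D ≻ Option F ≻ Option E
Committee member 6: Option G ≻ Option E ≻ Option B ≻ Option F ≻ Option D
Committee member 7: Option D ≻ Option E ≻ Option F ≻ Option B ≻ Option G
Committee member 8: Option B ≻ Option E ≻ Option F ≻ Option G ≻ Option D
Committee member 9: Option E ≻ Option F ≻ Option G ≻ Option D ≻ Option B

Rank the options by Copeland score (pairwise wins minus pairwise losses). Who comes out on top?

Pairwise results:
  Option D vs Option F: Option D wins 5–4.
  Option D vs Option B: Option B wins 5–4.
  Option D vs Option E: Option D wins 6–3.
  Option D vs Option G: Option G wins 5–4.
  Option F vs Option B: Option B wins 5–4.
  Option F vs Option E: Option E wins 6–3.
  Option F vs Option G: Option F wins 5–4.
  Option B vs Option E: Option B wins 5–4.
  Option B vs Option G: Option B wins 6–3.
  Option E vs Option G: Option G wins 5–4.
Copeland scores (wins − losses):
  Option D: 2 − 2 = 0
  Option F: 1 − 3 = -2
  Option B: 4 − 0 = 4
  Option E: 1 − 3 = -2
  Option G: 2 − 2 = 0
Option B has the best Copeland score.

Option B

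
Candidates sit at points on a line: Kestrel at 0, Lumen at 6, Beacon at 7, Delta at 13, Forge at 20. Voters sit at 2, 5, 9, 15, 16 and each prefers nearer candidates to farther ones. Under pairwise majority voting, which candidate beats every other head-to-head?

Beacon

With single-peaked preferences on a line, the Condorcet winner is the candidate closest to the median voter.
The median voter (position 9) is closest to Beacon at 7.
Check: Beacon vs Delta — voters closer to Beacon: 3 of 5.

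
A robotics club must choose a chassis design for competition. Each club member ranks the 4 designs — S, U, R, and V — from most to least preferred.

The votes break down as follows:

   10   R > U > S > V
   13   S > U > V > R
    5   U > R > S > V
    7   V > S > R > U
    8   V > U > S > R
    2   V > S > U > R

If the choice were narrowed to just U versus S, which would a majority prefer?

U

Ballots ranking U above S: 10+5+8 = 23.
Ballots ranking S above U: 13+7+2 = 22.
U wins the head-to-head, 23–22.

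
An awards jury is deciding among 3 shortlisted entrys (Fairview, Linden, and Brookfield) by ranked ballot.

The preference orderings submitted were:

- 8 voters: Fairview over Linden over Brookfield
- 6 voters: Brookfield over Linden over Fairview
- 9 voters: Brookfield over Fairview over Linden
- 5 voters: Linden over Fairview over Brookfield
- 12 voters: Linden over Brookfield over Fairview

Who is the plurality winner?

Linden

First-place vote totals:
  Fairview: 8
  Linden: 17
  Brookfield: 15
Linden has the most first-place votes.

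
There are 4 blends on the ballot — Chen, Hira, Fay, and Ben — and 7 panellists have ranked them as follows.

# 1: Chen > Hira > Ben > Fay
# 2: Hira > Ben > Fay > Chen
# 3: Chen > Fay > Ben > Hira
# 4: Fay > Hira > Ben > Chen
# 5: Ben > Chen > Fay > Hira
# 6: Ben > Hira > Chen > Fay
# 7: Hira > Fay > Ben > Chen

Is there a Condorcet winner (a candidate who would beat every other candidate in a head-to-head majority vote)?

Head-to-head results (7 voters total):
Chen vs Hira: Hira wins 4–3.
Chen vs Fay: Chen wins 4–3.
Chen vs Ben: Ben wins 5–2.
Hira vs Fay: Hira wins 4–3.
Hira vs Ben: Hira wins 4–3.
Fay vs Ben: Ben wins 4–3.
Hira beats each rival — Chen (4–3), Fay (4–3), Ben (4–3) — so Hira is the Condorcet winner.

Yes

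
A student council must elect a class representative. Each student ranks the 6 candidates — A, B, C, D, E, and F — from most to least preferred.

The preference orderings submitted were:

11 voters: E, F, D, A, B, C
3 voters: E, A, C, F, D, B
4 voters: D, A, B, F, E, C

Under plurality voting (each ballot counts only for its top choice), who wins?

E

First-place vote totals:
  A: 0
  B: 0
  C: 0
  D: 4
  E: 14
  F: 0
E has the most first-place votes.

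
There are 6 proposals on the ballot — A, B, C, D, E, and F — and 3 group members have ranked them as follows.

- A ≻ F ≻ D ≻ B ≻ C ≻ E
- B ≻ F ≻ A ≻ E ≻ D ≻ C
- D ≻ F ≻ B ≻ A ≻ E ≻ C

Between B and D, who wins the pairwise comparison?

Ballots ranking B above D: 1.
Ballots ranking D above B: 2.
D wins the head-to-head, 2–1.

D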